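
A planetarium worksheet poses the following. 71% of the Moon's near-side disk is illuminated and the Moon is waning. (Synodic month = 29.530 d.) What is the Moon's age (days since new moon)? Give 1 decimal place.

20.1 days

Invert f = (1 − cos θ)/2 to get cos θ = 1 − 2(0.71) = -0.420, hence θ₀ = arccos -0.420 = 114.8°.
Waning ⇒ past full, so θ = 360° − 114.8° = 245.2°.
Age = 29.530 × 245.2°/360° ≈ 20.11 days.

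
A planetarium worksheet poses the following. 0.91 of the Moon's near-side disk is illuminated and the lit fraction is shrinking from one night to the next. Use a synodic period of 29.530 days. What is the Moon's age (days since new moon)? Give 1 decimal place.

17.6 days

cos θ = 1 − 2f = -0.820, giving a principal value of 145.1°.
Since the Moon is past full (waning), take the reflex angle: θ = 360° − 145.1° = 214.9°.
Age = 29.530 × 214.9°/360° ≈ 17.63 days.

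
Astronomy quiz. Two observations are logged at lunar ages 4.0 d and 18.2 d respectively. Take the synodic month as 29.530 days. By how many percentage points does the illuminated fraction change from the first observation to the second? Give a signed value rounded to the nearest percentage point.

First observation: θ = 360°·4.0/29.530 = 48.8°, so f = 0.170.
Second observation: θ = 221.9°, f = 0.872.
Δf = 0.872 − 0.170 = +0.702, i.e. +70 pp.

+70 percentage points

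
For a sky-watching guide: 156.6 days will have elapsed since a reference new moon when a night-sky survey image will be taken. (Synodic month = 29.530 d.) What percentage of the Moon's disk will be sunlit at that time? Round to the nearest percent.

66%

156.6 d spans 5 complete synodic months (5 × 29.530 = 147.65 d) plus 8.95 d.
Phase angle: θ = 360°·(8.95 d)/(29.530 d) = 109.1°.
cos 109.1° = (-0.327), so f = (1 − (-0.327))/2 = 0.664, so 66%.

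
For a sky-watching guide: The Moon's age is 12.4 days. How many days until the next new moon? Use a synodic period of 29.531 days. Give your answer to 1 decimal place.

17.1 days

The next new moon completes the synodic month: 29.531 − 12.4 = 17.131 days.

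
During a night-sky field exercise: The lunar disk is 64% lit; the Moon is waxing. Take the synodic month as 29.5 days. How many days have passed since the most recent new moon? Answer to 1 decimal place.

cos θ = 1 − 2f = -0.280, giving a principal value of 106.3°.
Before full moon the principal value applies: θ = 106.3°.
Age = 29.5 × 106.3°/360° ≈ 8.71 days.

8.7 days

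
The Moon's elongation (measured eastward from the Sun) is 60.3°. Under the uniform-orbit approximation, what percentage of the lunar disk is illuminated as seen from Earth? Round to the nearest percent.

25%

Half-versine of 60.3°: (1 − 0.495)/2 = 0.252, i.e. 25%.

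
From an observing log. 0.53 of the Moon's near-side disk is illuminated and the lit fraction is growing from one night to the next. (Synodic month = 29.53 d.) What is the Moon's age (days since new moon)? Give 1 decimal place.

7.7 days

From f = (1 − cos θ)/2: cos θ = 1 − 2×0.53 = -0.060; arccos → 93.4°.
The Moon is waxing (0°–180°), so θ = 93.4° directly.
Age = 29.53 × 93.4°/360° ≈ 7.66 days.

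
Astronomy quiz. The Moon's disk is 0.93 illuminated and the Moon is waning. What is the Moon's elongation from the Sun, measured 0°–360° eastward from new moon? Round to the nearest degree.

cos θ = 1 − 2f = -0.860, giving a principal value of 149.3°.
Waning ⇒ past full, so θ = 360° − 149.3° = 210.7°.

211°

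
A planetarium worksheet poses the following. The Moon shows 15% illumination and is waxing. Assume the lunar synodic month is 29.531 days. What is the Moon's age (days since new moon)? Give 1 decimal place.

cos θ = 1 − 2f = 0.700, giving a principal value of 45.6°.
Waxing ⇒ before full, so θ = 45.6°.
At 360°/29.531 d per day, 45.6° corresponds to 3.74 days.

3.7 days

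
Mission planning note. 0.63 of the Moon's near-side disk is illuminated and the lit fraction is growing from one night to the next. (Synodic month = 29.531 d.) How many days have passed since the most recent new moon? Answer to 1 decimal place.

8.6 days

Invert f = (1 − cos θ)/2 to get cos θ = 1 − 2(0.63) = -0.260, hence θ₀ = arccos -0.260 = 105.1°.
Before full moon the principal value applies: θ = 105.1°.
At 360°/29.531 d per day, 105.1° corresponds to 8.62 days.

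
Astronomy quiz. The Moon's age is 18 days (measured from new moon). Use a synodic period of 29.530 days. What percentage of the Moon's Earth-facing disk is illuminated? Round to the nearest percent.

89%

Phase angle: θ = 360°·(18 d)/(29.530 d) = 219.4°.
Illuminated fraction = (1 − cos 219.4°)/2 = (1 − (-0.772))/2 ≈ 0.886, so 89%.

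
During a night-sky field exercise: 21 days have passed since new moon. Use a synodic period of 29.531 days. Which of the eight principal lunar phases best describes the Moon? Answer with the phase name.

θ ≈ 360° × 21/29.531 = 256°, which falls in the last quarter sector.

last quarter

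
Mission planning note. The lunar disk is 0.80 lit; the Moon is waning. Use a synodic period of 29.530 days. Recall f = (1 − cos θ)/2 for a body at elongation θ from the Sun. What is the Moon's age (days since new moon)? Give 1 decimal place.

From f = (1 − cos θ)/2: cos θ = 1 − 2×0.80 = -0.600; arccos → 126.9°.
Since the Moon is past full (waning), take the reflex angle: θ = 360° − 126.9° = 233.1°.
At 360°/29.530 d per day, 233.1° corresponds to 19.12 days.

19.1 days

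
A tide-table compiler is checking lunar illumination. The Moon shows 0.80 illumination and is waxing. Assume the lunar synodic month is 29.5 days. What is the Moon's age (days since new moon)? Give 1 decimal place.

10.4 days

cos θ = 1 − 2f = -0.600, giving a principal value of 126.9°.
The Moon is waxing (0°–180°), so θ = 126.9° directly.
Age = 29.5 × 126.9°/360° ≈ 10.40 days.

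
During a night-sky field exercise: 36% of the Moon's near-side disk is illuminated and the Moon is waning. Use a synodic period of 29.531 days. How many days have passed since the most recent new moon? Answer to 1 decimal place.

Invert f = (1 − cos θ)/2 to get cos θ = 1 − 2(0.36) = 0.280, hence θ₀ = arccos 0.280 = 73.7°.
Waning ⇒ past full, so θ = 360° − 73.7° = 286.3°.
At 360°/29.531 d per day, 286.3° corresponds to 23.48 days.

23.5 days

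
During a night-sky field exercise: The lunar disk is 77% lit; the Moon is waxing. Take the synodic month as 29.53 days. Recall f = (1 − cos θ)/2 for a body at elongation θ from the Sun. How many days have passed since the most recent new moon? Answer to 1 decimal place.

From f = (1 − cos θ)/2: cos θ = 1 − 2×0.77 = -0.540; arccos → 122.7°.
The Moon is waxing (0°–180°), so θ = 122.7° directly.
Age = 29.53 × 122.7°/360° ≈ 10.06 days.

10.1 days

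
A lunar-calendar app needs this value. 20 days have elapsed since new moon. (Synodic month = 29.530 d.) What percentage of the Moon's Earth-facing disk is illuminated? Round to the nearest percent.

The Moon has covered 20/29.530 of its cycle, so θ ≈ 360° × 20/29.530 = 243.8°.
cos 243.8° = (-0.441), so f = (1 − (-0.441))/2 = 0.721, so 72%.

72%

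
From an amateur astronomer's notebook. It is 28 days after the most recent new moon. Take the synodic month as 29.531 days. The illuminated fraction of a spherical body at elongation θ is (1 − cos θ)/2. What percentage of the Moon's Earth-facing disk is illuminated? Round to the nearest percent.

Elongation θ = 360° × 28/29.531 ≈ 341.3°.
With cos θ = 0.947, the lit fraction is (1 − 0.947)/2 ≈ 0.026, so 3%.

3%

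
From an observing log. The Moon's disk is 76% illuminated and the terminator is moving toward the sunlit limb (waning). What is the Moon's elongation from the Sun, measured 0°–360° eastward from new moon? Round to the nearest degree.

Invert f = (1 − cos θ)/2 to get cos θ = 1 − 2(0.76) = -0.520, hence θ₀ = arccos -0.520 = 121.3°.
Since the Moon is past full (waning), take the reflex angle: θ = 360° − 121.3° = 238.7°.

239°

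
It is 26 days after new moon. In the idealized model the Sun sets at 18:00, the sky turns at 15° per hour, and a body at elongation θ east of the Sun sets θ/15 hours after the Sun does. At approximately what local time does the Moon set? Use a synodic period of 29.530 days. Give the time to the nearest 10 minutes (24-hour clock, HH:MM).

The Moon has covered 26/29.530 of its cycle, so θ ≈ 360° × 26/29.530 = 317.0°.
Delay after the Sun = 317.0° / (15°/h) ≈ 21.13 h.
18:00 + 21.131 h ≈ 15:08 → 15:10 to the nearest ten minutes.

15:10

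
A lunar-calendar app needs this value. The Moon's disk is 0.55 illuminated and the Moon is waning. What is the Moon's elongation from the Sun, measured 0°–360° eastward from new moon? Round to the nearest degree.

264°

cos θ = 1 − 2f = -0.100, giving a principal value of 95.7°.
Waning ⇒ past full, so θ = 360° − 95.7° = 264.3°.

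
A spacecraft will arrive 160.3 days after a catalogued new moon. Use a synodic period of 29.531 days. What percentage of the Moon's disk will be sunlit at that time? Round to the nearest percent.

95%

160.3/29.531 = 5.428 lunations, so 5 complete cycles and 12.65 d into the next.
Elongation θ = 360° × 12.65/29.531 ≈ 154.1°.
With cos θ = (-0.900), the lit fraction is (1 − (-0.900))/2 ≈ 0.950, so 95%.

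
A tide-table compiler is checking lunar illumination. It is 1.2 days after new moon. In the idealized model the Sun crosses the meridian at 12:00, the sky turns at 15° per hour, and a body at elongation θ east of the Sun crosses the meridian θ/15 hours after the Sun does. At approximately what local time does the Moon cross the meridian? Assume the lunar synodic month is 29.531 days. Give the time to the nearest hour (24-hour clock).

Phase angle: θ = 360°·(1.2 d)/(29.531 d) = 14.6°.
Delay after the Sun = 14.6° / (15°/h) ≈ 0.98 h.
12:00 + 0.98 h ≈ 12:59 → 13:00 to the nearest hour.

13:00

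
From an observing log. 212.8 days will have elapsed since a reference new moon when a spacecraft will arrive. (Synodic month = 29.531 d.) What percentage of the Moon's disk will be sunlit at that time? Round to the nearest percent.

36%

212.8 d spans 7 complete synodic months (7 × 29.531 = 206.72 d) plus 6.08 d.
Elongation θ = 360° × 6.08/29.531 ≈ 74.2°.
cos 74.2° = 0.273, so f = (1 − 0.273)/2 = 0.363, so 36%.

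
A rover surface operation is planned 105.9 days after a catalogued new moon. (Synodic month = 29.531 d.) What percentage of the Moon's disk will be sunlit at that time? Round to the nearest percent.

93%

Reduce mod P: 105.9 − 3×29.531 = 17.31 d into the current lunation.
Phase angle: θ = 360°·(17.31 d)/(29.531 d) = 211.0°.
With cos θ = (-0.857), the lit fraction is (1 − (-0.857))/2 ≈ 0.929, so 93%.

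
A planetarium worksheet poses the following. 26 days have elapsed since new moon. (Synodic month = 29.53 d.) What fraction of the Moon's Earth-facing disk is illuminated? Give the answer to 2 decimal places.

0.13

The Moon has covered 26/29.53 of its cycle, so θ ≈ 360° × 26/29.53 = 317.0°.
cos 317.0° = 0.731, so f = (1 − 0.731)/2 = 0.135.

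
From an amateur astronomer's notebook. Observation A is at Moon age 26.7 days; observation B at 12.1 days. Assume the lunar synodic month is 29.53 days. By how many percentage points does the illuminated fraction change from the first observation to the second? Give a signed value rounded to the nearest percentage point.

θ₁ = 360° × 26.7/29.53 = 325.5°, f₁ = (1 − cos θ₁)/2 = 0.088.
θ₂ = 360° × 12.1/29.53 = 147.5°, f₂ = (1 − cos θ₂)/2 = 0.922.
Change = f₂ − f₁ = +0.834 → +83 percentage points.

+83 percentage points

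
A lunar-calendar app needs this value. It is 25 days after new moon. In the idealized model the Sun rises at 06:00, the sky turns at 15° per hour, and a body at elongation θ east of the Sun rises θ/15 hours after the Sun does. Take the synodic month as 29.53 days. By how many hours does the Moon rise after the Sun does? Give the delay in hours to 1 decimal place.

20.3 h

Elongation θ = 360° × 25/29.53 ≈ 304.8°.
At 15° of sky rotation per hour, 304.8° corresponds to a 20.32 h lag.
So the Moon rises 20.32 h after the Sun.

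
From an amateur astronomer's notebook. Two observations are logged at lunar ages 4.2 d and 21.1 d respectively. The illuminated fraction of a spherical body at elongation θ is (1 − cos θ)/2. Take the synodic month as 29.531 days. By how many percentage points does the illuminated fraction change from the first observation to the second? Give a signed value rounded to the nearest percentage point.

+42 pp

First observation: θ = 360°·4.2/29.531 = 51.2°, so f = 0.187.
Second observation: θ = 257.2°, f = 0.611.
Δf = 0.611 − 0.187 = +0.424, i.e. +42 pp.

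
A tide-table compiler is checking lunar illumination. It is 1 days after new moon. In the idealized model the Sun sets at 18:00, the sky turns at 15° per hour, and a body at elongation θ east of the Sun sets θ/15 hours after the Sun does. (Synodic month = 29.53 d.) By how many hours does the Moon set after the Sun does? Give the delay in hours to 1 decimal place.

Elongation θ = 360° × 1/29.53 ≈ 12.2°.
At 15° of sky rotation per hour, 12.2° corresponds to a 0.81 h lag.
So the Moon sets 0.81 h after the Sun.

0.8 h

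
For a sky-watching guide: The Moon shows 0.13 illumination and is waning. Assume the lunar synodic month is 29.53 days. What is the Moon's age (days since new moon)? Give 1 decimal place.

Invert f = (1 − cos θ)/2 to get cos θ = 1 − 2(0.13) = 0.740, hence θ₀ = arccos 0.740 = 42.3°.
A waning Moon lies in 180°–360°, so θ = 360° − 42.3° = 317.7°.
At 360°/29.53 d per day, 317.7° corresponds to 26.06 days.

26.1 days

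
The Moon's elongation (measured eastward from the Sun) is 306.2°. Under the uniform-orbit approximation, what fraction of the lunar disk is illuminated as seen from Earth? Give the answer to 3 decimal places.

f = (1 − cos 306.2°)/2 = (1 − 0.591)/2 ≈ 0.205.

0.205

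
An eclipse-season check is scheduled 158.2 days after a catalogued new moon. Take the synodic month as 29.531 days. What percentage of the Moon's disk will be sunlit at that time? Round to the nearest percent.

81%

158.2 d spans 5 complete synodic months (5 × 29.531 = 147.66 d) plus 10.54 d.
Phase angle: θ = 360°·(10.54 d)/(29.531 d) = 128.5°.
cos 128.5° = (-0.623), so f = (1 − (-0.623))/2 = 0.812, so 81%.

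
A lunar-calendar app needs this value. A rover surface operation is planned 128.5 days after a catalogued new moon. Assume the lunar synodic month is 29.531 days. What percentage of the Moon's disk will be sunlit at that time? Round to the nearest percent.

128.5 d spans 4 complete synodic months (4 × 29.531 = 118.12 d) plus 10.38 d.
Phase angle: θ = 360°·(10.38 d)/(29.531 d) = 126.5°.
Illuminated fraction = (1 − cos 126.5°)/2 = (1 − (-0.595))/2 ≈ 0.797, so 80%.

80%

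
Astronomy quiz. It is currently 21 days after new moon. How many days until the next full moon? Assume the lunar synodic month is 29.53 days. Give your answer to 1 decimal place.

Full moon occurs at elongation 180°, i.e. at age 29.53 × 180/360 = 14.765 d.
Already past this cycle's full moon; the next is at 14.765 + 29.53 = 44.295 d, so 44.295 − 21 = 23.295 days.

23.3 days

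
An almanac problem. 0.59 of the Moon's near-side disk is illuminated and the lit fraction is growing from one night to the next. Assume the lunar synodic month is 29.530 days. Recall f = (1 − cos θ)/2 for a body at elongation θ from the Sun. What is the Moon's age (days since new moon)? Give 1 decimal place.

cos θ = 1 − 2f = -0.180, giving a principal value of 100.4°.
Waxing ⇒ before full, so θ = 100.4°.
Age = 29.530 × 100.4°/360° ≈ 8.23 days.

8.2 days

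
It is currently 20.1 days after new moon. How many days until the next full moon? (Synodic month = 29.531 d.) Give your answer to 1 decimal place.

24.2 days

Full moon occurs at elongation 180°, i.e. at age 29.531 × 180/360 = 14.765 d.
This lunation's full moon (14.765 d) has passed, so add one period: 44.296 − 20.1 = 24.196 days.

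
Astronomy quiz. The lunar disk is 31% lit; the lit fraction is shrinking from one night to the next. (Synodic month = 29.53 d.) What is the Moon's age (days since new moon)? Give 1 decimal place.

24.0 days

From f = (1 − cos θ)/2: cos θ = 1 − 2×0.31 = 0.380; arccos → 67.7°.
Waning ⇒ past full, so θ = 360° − 67.7° = 292.3°.
At 360°/29.53 d per day, 292.3° corresponds to 23.98 days.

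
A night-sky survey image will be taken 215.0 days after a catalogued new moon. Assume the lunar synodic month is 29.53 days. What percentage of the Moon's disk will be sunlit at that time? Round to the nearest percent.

60%

215.0/29.53 = 7.281 lunations, so 7 complete cycles and 8.29 d into the next.
Phase angle: θ = 360°·(8.29 d)/(29.53 d) = 101.1°.
Illuminated fraction = (1 − cos 101.1°)/2 = (1 − (-0.192))/2 ≈ 0.596, so 60%.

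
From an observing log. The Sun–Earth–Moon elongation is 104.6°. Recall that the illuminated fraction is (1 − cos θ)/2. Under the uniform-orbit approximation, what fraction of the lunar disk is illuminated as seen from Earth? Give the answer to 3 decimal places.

0.626

f = (1 − cos 104.6°)/2 = (1 − (-0.252))/2 ≈ 0.626.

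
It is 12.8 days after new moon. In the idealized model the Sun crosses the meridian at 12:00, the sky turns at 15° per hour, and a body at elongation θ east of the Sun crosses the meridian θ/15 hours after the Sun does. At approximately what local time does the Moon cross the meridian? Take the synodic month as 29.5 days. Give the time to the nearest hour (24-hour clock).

22:00

Elongation θ = 360° × 12.8/29.5 ≈ 156.2°.
At 15° of sky rotation per hour, 156.2° corresponds to a 10.41 h lag.
12:00 + 10.41 h ≈ 22:25 → 22:00 to the nearest hour.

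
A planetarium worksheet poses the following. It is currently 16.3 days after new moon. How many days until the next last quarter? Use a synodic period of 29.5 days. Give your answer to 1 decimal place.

Last quarter occurs at elongation 270°, i.e. at age 29.5 × 270/360 = 22.125 d.
That is 22.125 − 16.3 = 5.825 days ahead.

5.8 days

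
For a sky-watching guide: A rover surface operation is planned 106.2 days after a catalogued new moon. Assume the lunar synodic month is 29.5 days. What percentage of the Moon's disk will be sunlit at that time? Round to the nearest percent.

90%

106.2/29.5 = 3.600 lunations, so 3 complete cycles and 17.70 d into the next.
Phase angle: θ = 360°·(17.70 d)/(29.5 d) = 216.0°.
With cos θ = (-0.809), the lit fraction is (1 − (-0.809))/2 ≈ 0.905, so 90%.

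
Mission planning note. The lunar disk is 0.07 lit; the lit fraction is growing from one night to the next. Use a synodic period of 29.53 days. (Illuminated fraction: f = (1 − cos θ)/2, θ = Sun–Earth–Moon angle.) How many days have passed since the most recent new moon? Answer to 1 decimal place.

2.5 days

cos θ = 1 − 2f = 0.860, giving a principal value of 30.7°.
Before full moon the principal value applies: θ = 30.7°.
Age = 29.53 × 30.7°/360° ≈ 2.52 days.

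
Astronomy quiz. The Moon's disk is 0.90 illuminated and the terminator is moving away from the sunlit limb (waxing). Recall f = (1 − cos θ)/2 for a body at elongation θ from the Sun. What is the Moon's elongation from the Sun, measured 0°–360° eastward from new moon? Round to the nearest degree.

143°

cos θ = 1 − 2f = -0.800, giving a principal value of 143.1°.
Before full moon the principal value applies: θ = 143.1°.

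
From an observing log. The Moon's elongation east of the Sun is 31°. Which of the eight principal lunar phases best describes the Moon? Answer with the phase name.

waxing crescent

31° lies in the waxing crescent sector of the 8-phase cycle.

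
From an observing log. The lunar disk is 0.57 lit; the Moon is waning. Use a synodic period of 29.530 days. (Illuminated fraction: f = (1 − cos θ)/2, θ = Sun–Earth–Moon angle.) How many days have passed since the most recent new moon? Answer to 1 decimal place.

cos θ = 1 − 2f = -0.140, giving a principal value of 98.0°.
A waning Moon lies in 180°–360°, so θ = 360° − 98.0° = 262.0°.
Age = 29.530 × 262.0°/360° ≈ 21.49 days.

21.5 days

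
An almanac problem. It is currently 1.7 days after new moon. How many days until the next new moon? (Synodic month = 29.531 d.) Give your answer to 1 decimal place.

The next new moon completes the synodic month: 29.531 − 1.7 = 27.831 days.

27.8 days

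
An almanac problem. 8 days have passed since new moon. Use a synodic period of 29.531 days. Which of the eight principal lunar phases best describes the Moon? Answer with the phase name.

At 8/29.531 of the cycle, θ ≈ 98° — the first quarter range.

first quarter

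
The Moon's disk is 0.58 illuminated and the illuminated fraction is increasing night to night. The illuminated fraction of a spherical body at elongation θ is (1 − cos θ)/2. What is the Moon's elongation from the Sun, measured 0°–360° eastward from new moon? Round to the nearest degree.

Invert f = (1 − cos θ)/2 to get cos θ = 1 − 2(0.58) = -0.160, hence θ₀ = arccos -0.160 = 99.2°.
Before full moon the principal value applies: θ = 99.2°.

99°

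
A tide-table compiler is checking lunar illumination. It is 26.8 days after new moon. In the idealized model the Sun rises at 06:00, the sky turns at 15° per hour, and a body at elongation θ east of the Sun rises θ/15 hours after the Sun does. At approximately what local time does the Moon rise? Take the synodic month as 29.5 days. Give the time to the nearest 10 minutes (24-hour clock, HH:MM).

Phase angle: θ = 360°·(26.8 d)/(29.5 d) = 327.1°.
The Moon trails the Sun by θ/15 = 327.1/15 ≈ 21.80 hours.
06:00 + 21.803 h ≈ 03:48 → 03:50 to the nearest ten minutes.

03:50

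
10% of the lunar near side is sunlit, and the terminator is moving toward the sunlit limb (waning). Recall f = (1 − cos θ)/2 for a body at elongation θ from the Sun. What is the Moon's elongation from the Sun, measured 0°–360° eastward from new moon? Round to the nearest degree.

323°

cos θ = 1 − 2f = 0.800, giving a principal value of 36.9°.
A waning Moon lies in 180°–360°, so θ = 360° − 36.9° = 323.1°.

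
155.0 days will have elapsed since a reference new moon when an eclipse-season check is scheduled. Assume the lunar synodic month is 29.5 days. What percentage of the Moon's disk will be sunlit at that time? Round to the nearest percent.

51%

Reduce mod P: 155.0 − 5×29.5 = 7.50 d into the current lunation.
Elongation θ = 360° × 7.50/29.5 ≈ 91.5°.
With cos θ = (-0.027), the lit fraction is (1 − (-0.027))/2 ≈ 0.513, so 51%.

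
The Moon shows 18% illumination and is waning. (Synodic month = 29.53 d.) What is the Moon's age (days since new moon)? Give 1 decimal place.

25.4 days

Invert f = (1 − cos θ)/2 to get cos θ = 1 − 2(0.18) = 0.640, hence θ₀ = arccos 0.640 = 50.2°.
Since the Moon is past full (waning), take the reflex angle: θ = 360° − 50.2° = 309.8°.
That fraction of the synodic month is 309.8/360 × 29.53 d ≈ 25.41 d.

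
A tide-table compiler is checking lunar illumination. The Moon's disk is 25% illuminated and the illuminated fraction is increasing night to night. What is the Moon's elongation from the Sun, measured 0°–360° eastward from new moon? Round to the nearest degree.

60°

Invert f = (1 − cos θ)/2 to get cos θ = 1 − 2(0.25) = 0.500, hence θ₀ = arccos 0.500 = 60.0°.
Before full moon the principal value applies: θ = 60.0°.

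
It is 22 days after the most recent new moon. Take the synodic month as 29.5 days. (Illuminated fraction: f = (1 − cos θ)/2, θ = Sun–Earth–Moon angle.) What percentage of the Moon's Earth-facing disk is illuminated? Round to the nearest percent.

51%

Elongation θ = 360° × 22/29.5 ≈ 268.5°.
cos 268.5° = (-0.027), so f = (1 − (-0.027))/2 = 0.513, so 51%.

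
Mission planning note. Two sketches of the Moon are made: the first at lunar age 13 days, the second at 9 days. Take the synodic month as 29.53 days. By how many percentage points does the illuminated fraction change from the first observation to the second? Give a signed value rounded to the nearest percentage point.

-30 percentage points

θ₁ = 360° × 13/29.53 = 158.5°, f₁ = (1 − cos θ₁)/2 = 0.965.
θ₂ = 360° × 9/29.53 = 109.7°, f₂ = (1 − cos θ₂)/2 = 0.669.
Change = f₂ − f₁ = -0.296 → -30 percentage points.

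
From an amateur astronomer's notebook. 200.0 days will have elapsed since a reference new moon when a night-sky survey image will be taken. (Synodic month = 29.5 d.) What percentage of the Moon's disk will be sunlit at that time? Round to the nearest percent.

41%

200.0/29.5 = 6.780 lunations, so 6 complete cycles and 23.00 d into the next.
Phase angle: θ = 360°·(23.00 d)/(29.5 d) = 280.7°.
With cos θ = 0.185, the lit fraction is (1 − 0.185)/2 ≈ 0.407, so 41%.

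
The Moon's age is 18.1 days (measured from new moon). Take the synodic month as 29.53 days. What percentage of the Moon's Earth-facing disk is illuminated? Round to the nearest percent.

Elongation θ = 360° × 18.1/29.53 ≈ 220.7°.
Illuminated fraction = (1 − cos 220.7°)/2 = (1 − (-0.759))/2 ≈ 0.879, so 88%.

88%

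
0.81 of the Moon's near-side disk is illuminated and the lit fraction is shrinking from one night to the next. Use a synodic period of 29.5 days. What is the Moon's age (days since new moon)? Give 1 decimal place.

19.0 days

cos θ = 1 − 2f = -0.620, giving a principal value of 128.3°.
Waning ⇒ past full, so θ = 360° − 128.3° = 231.7°.
At 360°/29.5 d per day, 231.7° corresponds to 18.99 days.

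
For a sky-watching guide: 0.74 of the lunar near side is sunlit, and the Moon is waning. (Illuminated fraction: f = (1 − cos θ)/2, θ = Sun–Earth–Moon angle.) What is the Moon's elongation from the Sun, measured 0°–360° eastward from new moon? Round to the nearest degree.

From f = (1 − cos θ)/2: cos θ = 1 − 2×0.74 = -0.480; arccos → 118.7°.
Since the Moon is past full (waning), take the reflex angle: θ = 360° − 118.7° = 241.3°.

241°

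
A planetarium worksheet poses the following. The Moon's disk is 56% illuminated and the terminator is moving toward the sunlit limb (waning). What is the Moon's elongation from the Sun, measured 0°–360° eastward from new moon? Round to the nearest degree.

263°

Invert f = (1 − cos θ)/2 to get cos θ = 1 − 2(0.56) = -0.120, hence θ₀ = arccos -0.120 = 96.9°.
Since the Moon is past full (waning), take the reflex angle: θ = 360° − 96.9° = 263.1°.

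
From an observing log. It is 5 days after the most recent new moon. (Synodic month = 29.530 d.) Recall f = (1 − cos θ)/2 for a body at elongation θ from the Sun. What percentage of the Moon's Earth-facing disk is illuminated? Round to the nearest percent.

26%

Phase angle: θ = 360°·(5 d)/(29.530 d) = 61.0°.
With cos θ = 0.485, the lit fraction is (1 − 0.485)/2 ≈ 0.257, so 26%.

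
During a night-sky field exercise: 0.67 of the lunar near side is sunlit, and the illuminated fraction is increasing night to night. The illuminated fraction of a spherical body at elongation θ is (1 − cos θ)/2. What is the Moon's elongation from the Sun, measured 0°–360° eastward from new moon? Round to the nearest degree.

From f = (1 − cos θ)/2: cos θ = 1 − 2×0.67 = -0.340; arccos → 109.9°.
The Moon is waxing (0°–180°), so θ = 109.9° directly.

110°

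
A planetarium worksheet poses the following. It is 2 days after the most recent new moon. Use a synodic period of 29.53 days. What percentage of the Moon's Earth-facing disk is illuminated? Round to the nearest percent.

Phase angle: θ = 360°·(2 d)/(29.53 d) = 24.4°.
Illuminated fraction = (1 − cos 24.4°)/2 = (1 − 0.911)/2 ≈ 0.045, so 4%.

4%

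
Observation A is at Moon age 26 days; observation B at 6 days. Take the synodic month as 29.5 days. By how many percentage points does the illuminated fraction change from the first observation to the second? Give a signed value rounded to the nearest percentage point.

+22 pp

First observation: θ = 360°·26/29.5 = 317.3°, so f = 0.133.
Second observation: θ = 73.2°, f = 0.356.
Δf = 0.356 − 0.133 = +0.223, i.e. +22 pp.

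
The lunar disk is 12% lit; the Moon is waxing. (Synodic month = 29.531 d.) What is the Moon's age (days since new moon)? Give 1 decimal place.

cos θ = 1 − 2f = 0.760, giving a principal value of 40.5°.
Waxing ⇒ before full, so θ = 40.5°.
Age = 29.531 × 40.5°/360° ≈ 3.33 days.

3.3 days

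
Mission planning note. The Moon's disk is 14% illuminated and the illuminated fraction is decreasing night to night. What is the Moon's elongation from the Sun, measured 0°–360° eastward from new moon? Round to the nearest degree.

cos θ = 1 − 2f = 0.720, giving a principal value of 43.9°.
Since the Moon is past full (waning), take the reflex angle: θ = 360° − 43.9° = 316.1°.

316°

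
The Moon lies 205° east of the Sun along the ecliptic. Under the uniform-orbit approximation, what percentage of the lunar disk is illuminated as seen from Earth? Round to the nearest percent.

95%

cos 205° = (-0.906), so f = (1 − (-0.906))/2 = 0.953, i.e. 95%.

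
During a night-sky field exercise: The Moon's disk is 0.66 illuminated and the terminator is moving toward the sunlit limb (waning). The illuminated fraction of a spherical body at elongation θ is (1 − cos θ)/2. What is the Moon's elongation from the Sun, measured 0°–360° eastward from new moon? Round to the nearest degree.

251°

Invert f = (1 − cos θ)/2 to get cos θ = 1 − 2(0.66) = -0.320, hence θ₀ = arccos -0.320 = 108.7°.
Waning ⇒ past full, so θ = 360° − 108.7° = 251.3°.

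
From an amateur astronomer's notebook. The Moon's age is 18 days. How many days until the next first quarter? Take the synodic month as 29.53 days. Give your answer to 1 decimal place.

18.9 days

First quarter occurs at elongation 90°, i.e. at age 29.53 × 90/360 = 7.383 d.
This lunation's first quarter (7.383 d) has passed, so add one period: 36.913 − 18 = 18.913 days.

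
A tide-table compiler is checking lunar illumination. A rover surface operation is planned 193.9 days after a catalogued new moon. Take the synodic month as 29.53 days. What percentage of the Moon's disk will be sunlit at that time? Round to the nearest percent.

193.9/29.53 = 6.566 lunations, so 6 complete cycles and 16.72 d into the next.
The Moon has covered 16.72/29.53 of its cycle, so θ ≈ 360° × 16.72/29.53 = 203.8°.
cos 203.8° = (-0.915), so f = (1 − (-0.915))/2 = 0.957, so 96%.

96%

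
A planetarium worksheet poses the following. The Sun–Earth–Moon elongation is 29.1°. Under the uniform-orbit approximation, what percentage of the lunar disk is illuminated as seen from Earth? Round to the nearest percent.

Half-versine of 29.1°: (1 − 0.874)/2 = 0.063, i.e. 6%.

6%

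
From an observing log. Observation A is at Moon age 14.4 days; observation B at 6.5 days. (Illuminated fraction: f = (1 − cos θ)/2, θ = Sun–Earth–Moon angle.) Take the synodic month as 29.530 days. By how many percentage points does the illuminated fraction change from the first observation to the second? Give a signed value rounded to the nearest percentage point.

-59 pp

First observation: θ = 360°·14.4/29.530 = 175.6°, so f = 0.998.
Second observation: θ = 79.2°, f = 0.407.
Δf = 0.407 − 0.998 = -0.592, i.e. -59 pp.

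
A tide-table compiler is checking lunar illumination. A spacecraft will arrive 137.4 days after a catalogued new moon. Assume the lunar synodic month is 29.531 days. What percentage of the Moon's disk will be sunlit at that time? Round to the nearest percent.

Reduce mod P: 137.4 − 4×29.531 = 19.28 d into the current lunation.
Phase angle: θ = 360°·(19.28 d)/(29.531 d) = 235.0°.
cos 235.0° = (-0.574), so f = (1 − (-0.574))/2 = 0.787, so 79%.

79%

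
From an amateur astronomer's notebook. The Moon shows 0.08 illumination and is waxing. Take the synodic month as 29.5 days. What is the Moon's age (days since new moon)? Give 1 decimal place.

2.7 days

cos θ = 1 − 2f = 0.840, giving a principal value of 32.9°.
The Moon is waxing (0°–180°), so θ = 32.9° directly.
That fraction of the synodic month is 32.9/360 × 29.5 d ≈ 2.69 d.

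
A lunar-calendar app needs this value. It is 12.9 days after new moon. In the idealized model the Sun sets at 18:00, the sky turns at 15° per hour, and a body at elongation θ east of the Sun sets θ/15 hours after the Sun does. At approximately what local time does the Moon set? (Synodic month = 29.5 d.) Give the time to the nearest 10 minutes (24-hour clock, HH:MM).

The Moon has covered 12.9/29.5 of its cycle, so θ ≈ 360° × 12.9/29.5 = 157.4°.
The Moon trails the Sun by θ/15 = 157.4/15 ≈ 10.49 hours.
18:00 + 10.495 h ≈ 04:30 → 04:30 to the nearest ten minutes.

04:30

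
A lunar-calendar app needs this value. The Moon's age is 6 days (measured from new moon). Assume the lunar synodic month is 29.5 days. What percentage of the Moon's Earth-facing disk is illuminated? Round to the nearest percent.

Elongation θ = 360° × 6/29.5 ≈ 73.2°.
With cos θ = 0.289, the lit fraction is (1 − 0.289)/2 ≈ 0.356, so 36%.

36%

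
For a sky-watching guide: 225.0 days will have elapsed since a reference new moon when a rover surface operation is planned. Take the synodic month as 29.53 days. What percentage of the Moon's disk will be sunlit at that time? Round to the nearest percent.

Reduce mod P: 225.0 − 7×29.53 = 18.29 d into the current lunation.
The Moon has covered 18.29/29.53 of its cycle, so θ ≈ 360° × 18.29/29.53 = 223.0°.
With cos θ = (-0.732), the lit fraction is (1 − (-0.732))/2 ≈ 0.866, so 87%.

87%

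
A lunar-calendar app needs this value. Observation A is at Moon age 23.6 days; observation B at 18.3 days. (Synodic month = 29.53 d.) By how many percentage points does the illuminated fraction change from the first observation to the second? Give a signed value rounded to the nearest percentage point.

+52 pp

θ₁ = 360° × 23.6/29.53 = 287.7°, f₁ = (1 − cos θ₁)/2 = 0.348.
θ₂ = 360° × 18.3/29.53 = 223.1°, f₂ = (1 − cos θ₂)/2 = 0.865.
Change = f₂ − f₁ = +0.517 → +52 percentage points.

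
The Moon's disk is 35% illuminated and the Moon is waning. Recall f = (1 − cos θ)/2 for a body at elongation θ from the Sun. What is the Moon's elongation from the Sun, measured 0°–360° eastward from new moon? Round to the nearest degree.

cos θ = 1 − 2f = 0.300, giving a principal value of 72.5°.
Since the Moon is past full (waning), take the reflex angle: θ = 360° − 72.5° = 287.5°.

287°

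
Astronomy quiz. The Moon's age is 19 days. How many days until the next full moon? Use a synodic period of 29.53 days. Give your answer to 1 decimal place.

Full moon is 0.5 of the way through the cycle: age 0.5 × 29.53 = 14.765 d.
This lunation's full moon (14.765 d) has passed, so add one period: 44.295 − 19 = 25.295 days.

25.3 days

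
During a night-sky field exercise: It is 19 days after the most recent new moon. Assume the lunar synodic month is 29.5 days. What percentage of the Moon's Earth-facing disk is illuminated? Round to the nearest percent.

81%

Elongation θ = 360° × 19/29.5 ≈ 231.9°.
With cos θ = (-0.618), the lit fraction is (1 − (-0.618))/2 ≈ 0.809, so 81%.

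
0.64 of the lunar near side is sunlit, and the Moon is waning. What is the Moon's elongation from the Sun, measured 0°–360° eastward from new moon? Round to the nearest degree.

Invert f = (1 − cos θ)/2 to get cos θ = 1 − 2(0.64) = -0.280, hence θ₀ = arccos -0.280 = 106.3°.
Since the Moon is past full (waning), take the reflex angle: θ = 360° − 106.3° = 253.7°.

254°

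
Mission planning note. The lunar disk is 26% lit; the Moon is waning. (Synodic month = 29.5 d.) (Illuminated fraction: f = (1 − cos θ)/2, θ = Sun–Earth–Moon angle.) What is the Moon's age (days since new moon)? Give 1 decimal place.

24.5 days

Invert f = (1 − cos θ)/2 to get cos θ = 1 − 2(0.26) = 0.480, hence θ₀ = arccos 0.480 = 61.3°.
Since the Moon is past full (waning), take the reflex angle: θ = 360° − 61.3° = 298.7°.
Age = 29.5 × 298.7°/360° ≈ 24.48 days.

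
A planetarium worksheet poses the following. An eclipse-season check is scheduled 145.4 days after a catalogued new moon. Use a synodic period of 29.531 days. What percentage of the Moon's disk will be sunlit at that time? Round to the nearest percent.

6%

145.4/29.531 = 4.924 lunations, so 4 complete cycles and 27.28 d into the next.
Elongation θ = 360° × 27.28/29.531 ≈ 332.5°.
cos 332.5° = 0.887, so f = (1 − 0.887)/2 = 0.056, so 6%.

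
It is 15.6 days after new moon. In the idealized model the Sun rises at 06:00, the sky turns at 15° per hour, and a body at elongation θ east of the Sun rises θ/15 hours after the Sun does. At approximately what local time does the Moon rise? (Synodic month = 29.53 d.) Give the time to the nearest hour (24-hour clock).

19:00

Elongation θ = 360° × 15.6/29.53 ≈ 190.2°.
At 15° of sky rotation per hour, 190.2° corresponds to a 12.68 h lag.
06:00 + 12.68 h ≈ 18:41 → 19:00 to the nearest hour.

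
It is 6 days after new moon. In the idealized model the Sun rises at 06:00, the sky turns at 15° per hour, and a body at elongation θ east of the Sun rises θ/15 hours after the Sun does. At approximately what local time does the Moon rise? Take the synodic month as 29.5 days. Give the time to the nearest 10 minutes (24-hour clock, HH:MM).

Elongation θ = 360° × 6/29.5 ≈ 73.2°.
At 15° of sky rotation per hour, 73.2° corresponds to a 4.88 h lag.
06:00 + 4.881 h ≈ 10:53 → 10:50 to the nearest ten minutes.

10:50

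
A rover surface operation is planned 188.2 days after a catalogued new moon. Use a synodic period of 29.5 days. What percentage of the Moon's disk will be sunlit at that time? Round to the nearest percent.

188.2/29.5 = 6.380 lunations, so 6 complete cycles and 11.20 d into the next.
The Moon has covered 11.20/29.5 of its cycle, so θ ≈ 360° × 11.20/29.5 = 136.7°.
With cos θ = (-0.728), the lit fraction is (1 − (-0.728))/2 ≈ 0.864, so 86%.

86%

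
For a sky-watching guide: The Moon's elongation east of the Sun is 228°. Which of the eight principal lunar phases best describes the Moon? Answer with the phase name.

228° lies in the waning gibbous sector of the 8-phase cycle.

waning gibbous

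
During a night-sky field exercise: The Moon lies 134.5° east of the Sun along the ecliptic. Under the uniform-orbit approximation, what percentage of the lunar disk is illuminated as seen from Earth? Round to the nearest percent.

85%

Half-versine of 134.5°: (1 − (-0.701))/2 = 0.850, i.e. 85%.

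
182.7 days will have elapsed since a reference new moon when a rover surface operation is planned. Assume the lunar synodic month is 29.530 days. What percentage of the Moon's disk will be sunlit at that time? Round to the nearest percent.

31%

182.7/29.530 = 6.187 lunations, so 6 complete cycles and 5.52 d into the next.
The Moon has covered 5.52/29.530 of its cycle, so θ ≈ 360° × 5.52/29.530 = 67.3°.
cos 67.3° = 0.386, so f = (1 − 0.386)/2 = 0.307, so 31%.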